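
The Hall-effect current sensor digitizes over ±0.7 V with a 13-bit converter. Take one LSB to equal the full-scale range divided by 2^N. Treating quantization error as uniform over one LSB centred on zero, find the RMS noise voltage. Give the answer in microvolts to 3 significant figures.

Range = 0.7 − (-0.7) = 1.4 V.
Step size = 1.4/8192 V = 170.90 µV.
RMS of a uniform error over width LSB is LSB/√12 = 49.3 µV.

49.3 µV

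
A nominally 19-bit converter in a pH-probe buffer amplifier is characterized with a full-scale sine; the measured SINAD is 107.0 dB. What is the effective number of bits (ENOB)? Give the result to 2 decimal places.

17.48 bits

ENOB = (107.0 − 1.76)/6.02 = 17.4817 bits.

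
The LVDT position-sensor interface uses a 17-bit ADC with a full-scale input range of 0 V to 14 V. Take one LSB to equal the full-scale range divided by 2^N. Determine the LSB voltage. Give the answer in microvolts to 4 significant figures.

106.8 µV

Span = 14 V.
There are 2^17 = 131072 steps.
Step size = 14/131072 V = 106.8 µV.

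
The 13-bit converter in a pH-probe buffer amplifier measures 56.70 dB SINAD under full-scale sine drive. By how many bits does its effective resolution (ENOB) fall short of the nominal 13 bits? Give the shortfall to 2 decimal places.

ENOB = (SINAD − 1.76)/6.02 = (56.70 − 1.76)/6.02 = 9.1262 bits.
Lost resolution: 13 − 9.1262 = 3.8738 bits.

3.87 bits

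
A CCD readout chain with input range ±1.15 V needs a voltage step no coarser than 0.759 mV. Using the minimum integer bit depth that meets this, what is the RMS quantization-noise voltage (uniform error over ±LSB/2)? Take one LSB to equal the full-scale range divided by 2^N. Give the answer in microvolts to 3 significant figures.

Span: 1.15 V − (-1.15 V) = 2.3 V.
2.3 V / 0.759 mV = 3030. Since 2^11 = 2048 and 2^12 = 4096, N = 12.
Step size = 2.3/4096 V = 0.56152 mV.
RMS noise = LSB/√12 = 162 µV.

162 µV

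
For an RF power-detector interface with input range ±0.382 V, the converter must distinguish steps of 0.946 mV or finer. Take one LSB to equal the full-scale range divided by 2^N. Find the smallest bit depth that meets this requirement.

10 bits

Span: 0.382 V − (-0.382 V) = 0.764 V.
Need 2^N ≥ 0.764 V / 0.946 mV = 807.6 → N_min = 10.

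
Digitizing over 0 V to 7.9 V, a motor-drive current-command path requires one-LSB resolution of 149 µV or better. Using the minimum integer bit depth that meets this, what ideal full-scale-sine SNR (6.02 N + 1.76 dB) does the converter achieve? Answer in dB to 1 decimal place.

98.1 dB

Span = 7.9 V.
7.9 V / 149 µV = 53020. Since 2^15 = 32768 and 2^16 = 65536, N = 16.
6.02(16) + 1.76 = 98.08 dB.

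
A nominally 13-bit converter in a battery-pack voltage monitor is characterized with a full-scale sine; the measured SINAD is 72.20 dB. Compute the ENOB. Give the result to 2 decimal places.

(72.20 − 1.76) / 6.02 = 70.44/6.02 = 11.7010 effective bits.

11.70 bits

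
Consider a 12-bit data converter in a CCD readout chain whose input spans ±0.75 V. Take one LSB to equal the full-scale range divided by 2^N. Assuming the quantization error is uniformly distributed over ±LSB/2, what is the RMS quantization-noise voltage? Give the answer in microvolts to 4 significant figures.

105.7 µV

Span: 0.75 V − (-0.75 V) = 1.5 V.
Step size = 1.5/4096 V = 366.211 µV.
For a uniform distribution on [−LSB/2, +LSB/2], V_rms = LSB/√12 = 366.211 µV/3.4641 = 105.7 µV.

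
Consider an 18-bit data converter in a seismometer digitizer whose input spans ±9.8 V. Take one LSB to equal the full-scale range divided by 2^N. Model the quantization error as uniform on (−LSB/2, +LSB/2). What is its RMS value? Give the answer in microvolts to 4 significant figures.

21.58 µV

Full-scale range = 9.8 V − (-9.8 V) = 19.6 V.
Step size = 19.6/262144 V = 74.7681 µV.
For a uniform distribution on [−LSB/2, +LSB/2], V_rms = LSB/√12 = 74.7681 µV/3.4641 = 21.58 µV.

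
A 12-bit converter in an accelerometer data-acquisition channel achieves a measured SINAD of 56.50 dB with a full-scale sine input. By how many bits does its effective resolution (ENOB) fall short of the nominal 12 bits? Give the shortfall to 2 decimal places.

ENOB = (SINAD − 1.76)/6.02 = (56.50 − 1.76)/6.02 = 9.0930 bits.
12 − 9.0930 = 2.91 bits below nominal.

2.91 bits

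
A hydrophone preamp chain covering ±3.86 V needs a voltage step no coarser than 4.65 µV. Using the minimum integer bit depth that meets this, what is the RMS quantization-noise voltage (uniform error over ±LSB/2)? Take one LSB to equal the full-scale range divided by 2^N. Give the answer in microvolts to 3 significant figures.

1.06 µV

Full-scale range = 3.86 V − (-3.86 V) = 7.72 V.
7.72 V / 4.65 µV = 1.660e6. Since 2^20 = 1048576 and 2^21 = 2097152, N = 21.
One LSB is 7.72 V / 2097152 = 3.6812 µV.
V_rms = LSB/√12 = 1.06 µV.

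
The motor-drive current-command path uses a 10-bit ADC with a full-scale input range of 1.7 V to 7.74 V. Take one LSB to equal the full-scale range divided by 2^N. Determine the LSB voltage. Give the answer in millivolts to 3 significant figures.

5.90 mV

The full-scale span is 7.74 − (1.7) = 6.04 V.
Number of codes = 2^10 = 1024.
Step size = 6.04/1024 V = 5.90 mV.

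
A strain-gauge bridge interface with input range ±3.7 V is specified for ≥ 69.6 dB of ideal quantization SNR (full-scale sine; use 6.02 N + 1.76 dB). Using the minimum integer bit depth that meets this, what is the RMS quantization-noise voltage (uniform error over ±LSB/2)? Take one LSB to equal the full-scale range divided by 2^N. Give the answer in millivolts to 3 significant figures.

Full-scale range = 3.7 V − (-3.7 V) = 7.4 V.
N ≥ (69.6 − 1.76)/6.02 = 11.269 → N_min = 12.
One LSB is 7.4 V / 4096 = 1.8066 mV.
V_rms = LSB/√12 = 0.522 mV.

0.522 mV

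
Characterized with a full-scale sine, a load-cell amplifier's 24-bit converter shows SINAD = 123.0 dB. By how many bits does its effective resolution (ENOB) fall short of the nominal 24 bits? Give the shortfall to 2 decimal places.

N_eff = (123.0 − 1.76)/6.02 = 20.1395 bits.
Lost resolution: 24 − 20.1395 = 3.8605 bits.

3.86 bits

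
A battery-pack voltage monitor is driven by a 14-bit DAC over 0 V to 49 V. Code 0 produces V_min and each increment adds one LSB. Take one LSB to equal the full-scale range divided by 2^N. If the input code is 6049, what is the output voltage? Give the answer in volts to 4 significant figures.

18.09 V

Full-scale range = 49 V. LSB = 49 V / 2^14.
V_out = 0 + 6049 × (49/16384) V
      = 0 + 18.0909 = 18.0909 V.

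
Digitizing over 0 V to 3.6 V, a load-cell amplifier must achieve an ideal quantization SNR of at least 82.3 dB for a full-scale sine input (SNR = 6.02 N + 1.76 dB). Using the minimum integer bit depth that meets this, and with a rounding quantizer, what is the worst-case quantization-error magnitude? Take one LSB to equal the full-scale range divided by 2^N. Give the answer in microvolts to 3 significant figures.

Range is 3.6 V.
Required N = ⌈(82.3 − 1.76)/6.02⌉ = ⌈13.379⌉ = 14.
One LSB is 3.6 V / 16384 = 219.73 µV.
|e|_max = LSB/2 = 110 µV.

110 µV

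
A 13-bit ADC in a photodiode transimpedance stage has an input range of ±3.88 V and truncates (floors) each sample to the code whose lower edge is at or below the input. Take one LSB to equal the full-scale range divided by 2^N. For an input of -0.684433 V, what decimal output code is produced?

3373

Full-scale range = 3.88 V − (-3.88 V) = 7.76 V. LSB = 7.76 V / 2^13 ≈ 0.9473 mV.
code = ⌊(V_in − V_min)/LSB⌋ = ⌊(V_in − V_min) × 2^13 / range⌋
     = ⌊(-0.684433 − (-3.88)) × 8192 / 7.76⌋ = ⌊3.195567 × 8192/7.76⌋
     = ⌊3373.465⌋ = 3373.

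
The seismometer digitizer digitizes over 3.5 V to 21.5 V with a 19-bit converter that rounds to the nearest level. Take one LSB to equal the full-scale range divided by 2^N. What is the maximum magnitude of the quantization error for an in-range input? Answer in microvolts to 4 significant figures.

17.17 µV

Span: 21.5 V − (3.5 V) = 18 V.
LSB = 18 V / 2^19 = 34.3323 µV.
|e|_max = LSB/2 = 17.17 µV.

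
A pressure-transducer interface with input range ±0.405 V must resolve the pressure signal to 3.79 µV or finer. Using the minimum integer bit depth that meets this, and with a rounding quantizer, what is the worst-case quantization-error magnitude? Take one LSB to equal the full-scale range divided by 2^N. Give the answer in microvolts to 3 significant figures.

Span: 0.405 V − (-0.405 V) = 0.81 V.
Need 2^N ≥ 0.81 V / 3.79 µV = 213700 → N_min = 18.
LSB = 0.81 V / 2^18 = 3.0899 µV.
Max error for round-to-nearest is LSB/2 = 1.54 µV.

1.54 µV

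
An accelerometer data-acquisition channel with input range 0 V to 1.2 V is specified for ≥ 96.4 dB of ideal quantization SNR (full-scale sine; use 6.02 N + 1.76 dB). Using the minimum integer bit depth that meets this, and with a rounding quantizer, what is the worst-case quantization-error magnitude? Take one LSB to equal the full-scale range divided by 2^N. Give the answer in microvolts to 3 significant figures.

9.16 µV

Span = 1.2 V.
Solving 6.02 N ≥ 96.4 − 1.76: N ≥ 15.721. Round up → N = 16.
LSB = 1.2 V ÷ 2^16 = 1.2/65536 V = 18.311 µV.
Half an LSB is 9.16 µV.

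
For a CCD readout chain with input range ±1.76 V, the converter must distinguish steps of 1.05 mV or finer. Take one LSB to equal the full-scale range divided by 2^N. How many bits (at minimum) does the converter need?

12 bits

Span: 1.76 V − (-1.76 V) = 3.52 V.
3.52 V / 1.05 mV = 3352. Since 2^11 = 2048 and 2^12 = 4096, N = 12.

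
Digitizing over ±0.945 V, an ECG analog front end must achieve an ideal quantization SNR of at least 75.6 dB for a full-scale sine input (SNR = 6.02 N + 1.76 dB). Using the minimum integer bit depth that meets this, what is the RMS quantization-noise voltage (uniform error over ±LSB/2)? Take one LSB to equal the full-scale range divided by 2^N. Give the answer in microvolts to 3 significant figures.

66.6 µV

Range = 0.945 − (-0.945) = 1.89 V.
Solving 6.02 N ≥ 75.6 − 1.76: N ≥ 12.266. Round up → N = 13.
One LSB is 1.89 V / 8192 = 230.71 µV.
σ_q = LSB/√12 = 230.71 µV/3.4641 = 66.6 µV.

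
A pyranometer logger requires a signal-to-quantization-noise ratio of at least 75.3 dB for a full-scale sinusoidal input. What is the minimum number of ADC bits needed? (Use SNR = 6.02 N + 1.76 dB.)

Required N = ⌈(75.3 − 1.76)/6.02⌉ = ⌈12.216⌉ = 13.

13 bits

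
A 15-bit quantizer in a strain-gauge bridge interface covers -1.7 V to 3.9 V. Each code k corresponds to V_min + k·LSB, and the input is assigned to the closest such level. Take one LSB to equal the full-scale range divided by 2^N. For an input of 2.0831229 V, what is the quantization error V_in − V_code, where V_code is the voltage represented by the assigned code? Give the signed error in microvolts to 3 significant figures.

The full-scale span is 3.9 − (-1.7) = 5.6 V. LSB = 5.6 V / 2^15 ≈ 170.9 µV.
Position in LSBs: (2.0831229 − (-1.7)) × 32768/5.6 = 22136.6734; rounding gives k = 22137.
V_code = V_min + k × range/2^15 = -1.7 + 22137 × 5.6/32768 = 2.0831787109 V.
Error = V_in − V_code = 2.0831229 − (2.0831787109) = −55.8 µV.

−55.8 µV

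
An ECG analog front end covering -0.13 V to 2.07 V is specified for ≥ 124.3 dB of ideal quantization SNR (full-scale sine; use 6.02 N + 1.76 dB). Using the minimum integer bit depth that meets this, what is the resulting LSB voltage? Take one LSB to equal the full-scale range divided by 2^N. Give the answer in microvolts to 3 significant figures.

1.05 µV

Range = 2.07 − (-0.13) = 2.2 V.
6.02 N + 1.76 ≥ 124.3 gives N ≥ 20.355, so the minimum integer is 21.
LSB = 2.2 V / 2^21 = 1.05 µV.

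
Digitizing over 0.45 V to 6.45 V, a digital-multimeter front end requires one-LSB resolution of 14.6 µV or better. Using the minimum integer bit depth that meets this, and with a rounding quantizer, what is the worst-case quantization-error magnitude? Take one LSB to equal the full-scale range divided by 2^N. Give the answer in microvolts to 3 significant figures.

5.72 µV

Range = 6.45 − (0.45) = 6 V.
Levels needed ≥ 6/14.6 µV = 411000. 2^19 = 524288 suffices, so N_min = 19.
One LSB is 6 V / 524288 = 11.444 µV.
Max error for round-to-nearest is LSB/2 = 5.72 µV.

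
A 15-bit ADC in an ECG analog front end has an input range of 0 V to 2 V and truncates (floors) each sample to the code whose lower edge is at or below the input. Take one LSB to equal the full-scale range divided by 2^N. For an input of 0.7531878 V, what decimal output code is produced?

12340

Range is 2 V. LSB = 2 V / 2^15 ≈ 61.04 µV.
V_in − V_min = 0.7531878 − (0) = 0.7531878 V.
Divide by LSB: 0.7531878 × 32768/2 = 12340.2289.
Truncating gives code 12340.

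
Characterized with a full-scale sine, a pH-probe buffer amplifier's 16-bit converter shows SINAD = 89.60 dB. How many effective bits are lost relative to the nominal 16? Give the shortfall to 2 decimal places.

1.41 bits

Effective bits = (89.60 − 1.76)/6.02 = 14.5914.
Lost resolution: 16 − 14.5914 = 1.4086 bits.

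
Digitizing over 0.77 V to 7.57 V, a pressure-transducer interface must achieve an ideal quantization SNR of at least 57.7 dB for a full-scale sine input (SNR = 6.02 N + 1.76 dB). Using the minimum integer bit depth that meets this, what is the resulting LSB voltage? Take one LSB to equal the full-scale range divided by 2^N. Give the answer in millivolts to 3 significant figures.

Range = 7.57 − (0.77) = 6.8 V.
Solving 6.02 N ≥ 57.7 − 1.76: N ≥ 9.292. Round up → N = 10.
LSB = 6.8 V ÷ 2^10 = 6.8/1024 V = 6.64 mV.

6.64 mV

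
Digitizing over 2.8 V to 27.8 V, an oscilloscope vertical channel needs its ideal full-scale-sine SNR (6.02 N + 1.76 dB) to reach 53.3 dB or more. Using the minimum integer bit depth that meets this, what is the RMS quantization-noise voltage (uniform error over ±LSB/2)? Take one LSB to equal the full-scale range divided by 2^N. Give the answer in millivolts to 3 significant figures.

14.1 mV

Full-scale range = 27.8 V − (2.8 V) = 25 V.
6.02 N + 1.76 ≥ 53.3 gives N ≥ 8.561, so the minimum integer is 9.
LSB = 25 V / 2^9 = 48.828 mV.
σ_q = LSB/√12 = 48.828 mV/3.4641 = 14.1 mV.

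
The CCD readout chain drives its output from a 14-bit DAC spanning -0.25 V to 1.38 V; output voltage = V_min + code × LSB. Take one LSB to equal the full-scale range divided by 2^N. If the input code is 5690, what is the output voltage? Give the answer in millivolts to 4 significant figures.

Span: 1.38 V − (-0.25 V) = 1.63 V. LSB = 1.63 V / 2^14.
V_out = -0.25 + 5690 × (1.63/16384) V
      = -0.25 + 0.566083 = 0.316083 V.

316.1 mV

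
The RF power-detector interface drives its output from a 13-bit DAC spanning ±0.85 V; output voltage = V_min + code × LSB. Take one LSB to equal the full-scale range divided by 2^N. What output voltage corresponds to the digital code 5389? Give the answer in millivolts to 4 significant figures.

Full-scale range = 0.85 V − (-0.85 V) = 1.7 V. LSB = 1.7 V / 2^13.
V_out = -0.85 + 5389 × (1.7/8192) V
      = -0.85 V + 1.11832 V = 0.268323 V.

268.3 mV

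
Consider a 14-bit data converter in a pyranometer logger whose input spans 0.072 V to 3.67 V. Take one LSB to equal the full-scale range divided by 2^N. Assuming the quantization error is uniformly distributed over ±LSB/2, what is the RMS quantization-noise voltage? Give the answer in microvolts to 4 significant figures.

Range = 3.67 − (0.072) = 3.598 V.
LSB = 3.598 V / 2^14 = 219.604 µV.
σ_q = LSB/√12 = 219.604 µV/3.4641 = 63.39 µV.

63.39 µV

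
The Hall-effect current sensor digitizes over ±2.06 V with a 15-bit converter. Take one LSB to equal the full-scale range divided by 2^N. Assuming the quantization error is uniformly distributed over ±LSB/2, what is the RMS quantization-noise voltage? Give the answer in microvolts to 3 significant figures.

36.3 µV

Range = 2.06 − (-2.06) = 4.12 V.
One LSB is 4.12 V / 32768 = 125.73 µV.
V_rms = LSB/√12 = 125.73 µV / √12 = 36.3 µV.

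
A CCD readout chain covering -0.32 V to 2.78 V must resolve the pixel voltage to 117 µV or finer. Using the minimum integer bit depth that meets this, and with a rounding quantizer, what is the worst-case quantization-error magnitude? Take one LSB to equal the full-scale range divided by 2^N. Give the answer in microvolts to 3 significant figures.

The full-scale span is 2.78 − (-0.32) = 3.1 V.
Required number of levels: 3.1/117 µV = 26496; smallest N with 2^N ≥ that is 15.
One LSB is 3.1 V / 32768 = 94.604 µV.
|e|_max = LSB/2 = 47.3 µV.

47.3 µV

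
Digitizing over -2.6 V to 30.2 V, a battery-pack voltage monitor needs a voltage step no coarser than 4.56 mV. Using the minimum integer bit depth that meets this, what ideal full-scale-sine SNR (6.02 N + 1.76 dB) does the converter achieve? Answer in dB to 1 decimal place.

80.0 dB

Span: 30.2 V − (-2.6 V) = 32.8 V.
Required number of levels: 32.8/4.56 mV = 7193.0; smallest N with 2^N ≥ that is 13.
SNR = 6.02 × 13 + 1.76 = 80.02 dB.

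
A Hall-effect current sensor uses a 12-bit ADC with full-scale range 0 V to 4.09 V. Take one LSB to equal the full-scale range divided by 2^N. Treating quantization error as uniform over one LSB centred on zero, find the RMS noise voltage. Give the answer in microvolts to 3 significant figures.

288 µV

Span = 4.09 V.
LSB = 4.09 V ÷ 2^12 = 4.09/4096 V = 0.99854 mV.
σ_q = LSB/√12 = 0.99854 mV/3.4641 = 288 µV.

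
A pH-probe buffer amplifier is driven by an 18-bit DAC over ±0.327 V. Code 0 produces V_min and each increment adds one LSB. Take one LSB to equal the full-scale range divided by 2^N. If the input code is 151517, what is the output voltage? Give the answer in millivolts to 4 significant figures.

51.01 mV

The full-scale span is 0.327 − (-0.327) = 0.654 V. LSB = 0.654 V / 2^18.
Output = V_min + (151517/262144) × range = -0.327 + 0.577991 × 0.654 V
      = -0.327 V + 0.378006 V = 0.0510064 V.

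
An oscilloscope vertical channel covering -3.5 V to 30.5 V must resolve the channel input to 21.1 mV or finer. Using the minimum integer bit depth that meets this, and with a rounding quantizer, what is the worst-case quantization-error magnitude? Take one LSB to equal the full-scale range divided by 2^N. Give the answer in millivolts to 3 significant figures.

Range = 30.5 − (-3.5) = 34 V.
Levels needed ≥ 34/21.1 mV = 1611. 2^11 = 2048 suffices, so N_min = 11.
One LSB is 34 V / 2048 = 16.602 mV.
Max error for round-to-nearest is LSB/2 = 8.30 mV.

8.30 mV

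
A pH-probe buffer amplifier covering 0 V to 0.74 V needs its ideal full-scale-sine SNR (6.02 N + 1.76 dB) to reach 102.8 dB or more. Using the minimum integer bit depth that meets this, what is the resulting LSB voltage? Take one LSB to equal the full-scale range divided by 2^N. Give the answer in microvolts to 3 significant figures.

Range is 0.74 V.
6.02 N + 1.76 ≥ 102.8 gives N ≥ 16.784, so the minimum integer is 17.
Step size = 0.74/131072 V = 5.65 µV.

5.65 µV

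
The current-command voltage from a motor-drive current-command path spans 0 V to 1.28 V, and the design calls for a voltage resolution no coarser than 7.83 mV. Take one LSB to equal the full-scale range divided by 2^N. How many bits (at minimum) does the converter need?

8 bits

Range is 1.28 V.
Need 2^N ≥ 1.28 V / 7.83 mV = 163.5 → N_min = 8.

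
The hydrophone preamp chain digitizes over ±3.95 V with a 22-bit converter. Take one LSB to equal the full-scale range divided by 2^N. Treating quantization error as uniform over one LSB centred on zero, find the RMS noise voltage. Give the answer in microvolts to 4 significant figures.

Full-scale range = 3.95 V − (-3.95 V) = 7.9 V.
Step size = 7.9/4194304 V = 1.88351 µV.
RMS of a uniform error over width LSB is LSB/√12 = 0.5437 µV.

0.5437 µV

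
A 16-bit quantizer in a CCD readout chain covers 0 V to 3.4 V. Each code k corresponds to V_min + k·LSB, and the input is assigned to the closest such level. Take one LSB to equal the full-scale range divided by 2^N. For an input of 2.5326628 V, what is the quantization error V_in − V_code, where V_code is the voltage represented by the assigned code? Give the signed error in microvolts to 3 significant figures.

Span = 3.4 V. LSB = 3.4 V / 2^16 ≈ 51.88 µV.
(2.5326628 − (0)) / LSB = 2.5326628 × 65536/3.4 = 48817.8204. Nearest integer: k = 48818.
V_code = 0 + (48818/65536) × 3.4 = 2.5326721191 V.
V_in − V_code = 2.5326628 − (2.5326721191) = −9.32 µV.

−9.32 µV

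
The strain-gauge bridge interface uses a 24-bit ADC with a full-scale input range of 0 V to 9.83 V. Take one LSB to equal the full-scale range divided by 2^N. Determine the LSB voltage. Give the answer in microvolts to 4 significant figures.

Span = 9.83 V.
2^24 = 16777216 levels.
One LSB is 9.83 V / 16777216 = 0.5859 µV.

0.5859 µV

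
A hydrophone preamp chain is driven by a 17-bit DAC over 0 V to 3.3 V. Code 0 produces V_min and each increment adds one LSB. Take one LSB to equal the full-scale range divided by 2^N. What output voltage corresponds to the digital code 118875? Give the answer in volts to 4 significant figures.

2.993 V

Span = 3.3 V. LSB = 3.3 V / 2^17.
V_out = V_min + code × LSB = 0 V + 118875 × 3.3 V / 131072
      = 0 V + 2.99292 V = 2.99292 V.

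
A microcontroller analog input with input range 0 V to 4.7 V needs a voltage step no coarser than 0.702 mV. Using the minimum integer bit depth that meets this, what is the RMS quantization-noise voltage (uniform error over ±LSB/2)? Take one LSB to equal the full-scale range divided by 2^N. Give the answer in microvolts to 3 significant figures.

166 µV

Full-scale range = 4.7 V.
Need 2^N ≥ 4.7 V / 0.702 mV = 6695 → N_min = 13.
LSB = 4.7 V ÷ 2^13 = 4.7/8192 V = 0.57373 mV.
V_rms = LSB/√12 = 166 µV.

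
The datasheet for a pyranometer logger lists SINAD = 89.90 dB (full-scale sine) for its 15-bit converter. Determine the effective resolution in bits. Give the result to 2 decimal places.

14.64 bits

ENOB = (SINAD − 1.76) / 6.02 = (89.90 − 1.76) / 6.02 = 88.14 / 6.02 = 14.6412.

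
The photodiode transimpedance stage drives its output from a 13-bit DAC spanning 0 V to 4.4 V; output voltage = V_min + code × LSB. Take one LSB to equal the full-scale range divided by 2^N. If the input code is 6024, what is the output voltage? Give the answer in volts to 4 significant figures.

Range is 4.4 V. LSB = 4.4 V / 2^13.
Output = V_min + (6024/8192) × range = 0 + 0.735352 × 4.4 V
      = 0 + 3.23555 = 3.23555 V.

3.236 V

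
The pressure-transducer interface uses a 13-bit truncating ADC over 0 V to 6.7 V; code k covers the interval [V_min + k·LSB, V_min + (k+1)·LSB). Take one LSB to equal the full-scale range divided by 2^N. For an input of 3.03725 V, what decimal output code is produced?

3713

V_FS = 6.7 V. LSB = 6.7 V / 2^13 ≈ 0.8179 mV.
(V_in − V_min) × 2^13/range = (3.03725 − (0)) × 8192/6.7 = 3713.605.
Floor → code = 3713.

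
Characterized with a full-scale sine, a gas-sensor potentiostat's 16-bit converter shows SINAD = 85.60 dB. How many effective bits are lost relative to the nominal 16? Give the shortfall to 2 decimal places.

2.07 bits

ENOB = (SINAD − 1.76)/6.02 = (85.60 − 1.76)/6.02 = 13.9269 bits.
Shortfall = 16 − 13.9269 = 2.0731 bits.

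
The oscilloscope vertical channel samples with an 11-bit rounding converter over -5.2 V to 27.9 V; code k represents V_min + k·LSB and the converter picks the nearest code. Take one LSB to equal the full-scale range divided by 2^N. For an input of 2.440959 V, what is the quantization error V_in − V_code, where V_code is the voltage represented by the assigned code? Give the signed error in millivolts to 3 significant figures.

−3.72 mV

Range = 27.9 − (-5.2) = 33.1 V. LSB = 33.1 V / 2^11 ≈ 16.16 mV.
(2.440959 − (-5.2)) / LSB = 7.640959 × 2048/33.1 = 472.7699. Nearest integer: k = 473.
V_code = V_min + k × range/2^11 = -5.2 + 473 × 33.1/2048 = 2.444677734 V.
V_in − V_code = 2.440959 − (2.444677734) = −3.72 mV.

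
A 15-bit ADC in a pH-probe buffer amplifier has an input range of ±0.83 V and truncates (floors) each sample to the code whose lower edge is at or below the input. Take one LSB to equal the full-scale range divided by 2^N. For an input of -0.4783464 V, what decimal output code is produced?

Full-scale range = 0.83 V − (-0.83 V) = 1.66 V. LSB = 1.66 V / 2^15 ≈ 50.66 µV.
(V_in − V_min) × 2^15/range = (-0.4783464 − (-0.83)) × 32768/1.66 = 6941.557.
Floor → code = 6941.

6941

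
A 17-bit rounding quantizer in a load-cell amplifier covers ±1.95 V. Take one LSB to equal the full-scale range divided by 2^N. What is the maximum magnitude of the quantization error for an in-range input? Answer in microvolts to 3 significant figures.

Full-scale range = 1.95 V − (-1.95 V) = 3.9 V.
One LSB is 3.9 V / 131072 = 29.755 µV.
|e|_max = LSB/2 = 14.9 µV.

14.9 µV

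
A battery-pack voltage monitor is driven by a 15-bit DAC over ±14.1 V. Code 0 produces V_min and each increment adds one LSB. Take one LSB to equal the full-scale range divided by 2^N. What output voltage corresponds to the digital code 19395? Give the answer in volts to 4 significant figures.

2.591 V

Full-scale range = 14.1 V − (-14.1 V) = 28.2 V. LSB = 28.2 V / 2^15.
V_out = -14.1 + 19395 × (28.2/32768) V
      = -14.1 V + 16.6913 V = 2.59125 V.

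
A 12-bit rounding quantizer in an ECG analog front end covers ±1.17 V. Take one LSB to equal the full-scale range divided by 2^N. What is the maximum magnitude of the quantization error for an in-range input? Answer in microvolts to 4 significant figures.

Range = 1.17 − (-1.17) = 2.34 V.
Step size = 2.34/4096 V = 0.571289 mV.
|e|_max = LSB/2 = 285.6 µV.

285.6 µV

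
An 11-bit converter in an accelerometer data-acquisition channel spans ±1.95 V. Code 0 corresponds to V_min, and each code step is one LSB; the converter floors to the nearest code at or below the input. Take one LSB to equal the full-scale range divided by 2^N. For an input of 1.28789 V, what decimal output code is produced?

Range = 1.95 − (-1.95) = 3.9 V. LSB = 3.9 V / 2^11 ≈ 1.904 mV.
(V_in − V_min) × 2^11/range = (1.28789 − (-1.95)) × 2048/3.9 = 1700.307.
Floor → code = 1700.

1700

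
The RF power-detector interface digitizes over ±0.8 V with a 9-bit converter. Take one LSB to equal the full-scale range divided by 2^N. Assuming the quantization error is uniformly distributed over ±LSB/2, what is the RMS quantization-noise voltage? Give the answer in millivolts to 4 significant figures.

0.9021 mV

Range = 0.8 − (-0.8) = 1.6 V.
LSB = 1.6 V ÷ 2^9 = 1.6/512 V = 3.12500 mV.
σ_q = LSB/√12 = 3.12500 mV/3.4641 = 0.9021 mV.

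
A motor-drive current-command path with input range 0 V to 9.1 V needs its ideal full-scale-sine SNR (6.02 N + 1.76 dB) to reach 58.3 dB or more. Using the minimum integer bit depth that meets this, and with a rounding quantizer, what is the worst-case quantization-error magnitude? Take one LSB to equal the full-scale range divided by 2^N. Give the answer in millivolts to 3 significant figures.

4.44 mV

Span = 9.1 V.
Solving 6.02 N ≥ 58.3 − 1.76: N ≥ 9.392. Round up → N = 10.
LSB = 9.1 V ÷ 2^10 = 9.1/1024 V = 8.8867 mV.
Max error for round-to-nearest is LSB/2 = 4.44 mV.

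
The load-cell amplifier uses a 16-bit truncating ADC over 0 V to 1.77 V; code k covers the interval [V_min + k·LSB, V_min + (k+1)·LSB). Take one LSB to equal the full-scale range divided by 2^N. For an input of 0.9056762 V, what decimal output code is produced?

33533

V_FS = 1.77 V. LSB = 1.77 V / 2^16 ≈ 27.01 µV.
code = ⌊(V_in − V_min)/LSB⌋ = ⌊(V_in − V_min) × 2^16 / range⌋
     = ⌊(0.9056762 − (0)) × 65536 / 1.77⌋ = ⌊0.9056762 × 65536/1.77⌋
     = ⌊33533.557⌋ = 33533.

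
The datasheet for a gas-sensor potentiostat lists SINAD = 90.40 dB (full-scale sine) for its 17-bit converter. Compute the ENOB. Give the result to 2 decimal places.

ENOB = (90.40 − 1.76)/6.02 = 14.7243 bits.

14.72 bits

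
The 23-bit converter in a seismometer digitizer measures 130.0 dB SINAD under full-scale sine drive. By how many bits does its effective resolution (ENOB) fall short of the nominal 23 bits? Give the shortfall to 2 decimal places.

1.70 bits

ENOB = (SINAD − 1.76)/6.02 = (130.0 − 1.76)/6.02 = 21.3023 bits.
Shortfall = 23 − 21.3023 = 1.6977 bits.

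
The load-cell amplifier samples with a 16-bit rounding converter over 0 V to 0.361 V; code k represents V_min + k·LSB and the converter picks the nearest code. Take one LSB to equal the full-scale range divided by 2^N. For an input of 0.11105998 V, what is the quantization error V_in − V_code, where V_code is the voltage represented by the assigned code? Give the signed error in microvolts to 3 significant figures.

Range is 0.361 V. LSB = 0.361 V / 2^16 ≈ 5.508 µV.
Position in LSBs: (0.11105998 − (0)) × 65536/0.361 = 20161.8472; rounding gives k = 20162.
Reconstructed level: 0 + 20162 × 0.361/65536 V = 0.11106082153 V.
Error = V_in − V_code = 0.11105998 − (0.11106082153) = −0.842 µV.

−0.842 µV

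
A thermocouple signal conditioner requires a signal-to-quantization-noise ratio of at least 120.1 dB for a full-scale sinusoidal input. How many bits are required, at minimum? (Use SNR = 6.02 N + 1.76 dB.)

N ≥ (120.1 − 1.76)/6.02 = 19.658 → N_min = 20.

20 bits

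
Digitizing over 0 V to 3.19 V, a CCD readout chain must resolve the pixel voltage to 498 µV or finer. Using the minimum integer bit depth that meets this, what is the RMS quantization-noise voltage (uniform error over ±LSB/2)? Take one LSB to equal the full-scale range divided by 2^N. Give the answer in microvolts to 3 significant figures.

Span = 3.19 V.
Required number of levels: 3.19/498 µV = 6405.6; smallest N with 2^N ≥ that is 13.
Step size = 3.19/8192 V = 389.40 µV.
RMS noise = LSB/√12 = 112 µV.

112 µV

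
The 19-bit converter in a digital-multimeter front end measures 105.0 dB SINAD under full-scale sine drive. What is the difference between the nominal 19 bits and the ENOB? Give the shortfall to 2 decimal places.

ENOB = (SINAD − 1.76)/6.02 = (105.0 − 1.76)/6.02 = 17.1495 bits.
Lost resolution: 19 − 17.1495 = 1.8505 bits.

1.85 bits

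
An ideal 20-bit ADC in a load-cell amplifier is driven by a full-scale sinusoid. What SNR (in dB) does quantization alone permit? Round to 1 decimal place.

122.2 dB

6.02(20) + 1.76 = 120.40 + 1.76 = 122.16 dB.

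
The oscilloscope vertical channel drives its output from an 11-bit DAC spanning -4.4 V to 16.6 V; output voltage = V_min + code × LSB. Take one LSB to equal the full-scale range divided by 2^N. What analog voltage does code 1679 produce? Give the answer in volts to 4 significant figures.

Span: 16.6 V − (-4.4 V) = 21 V. LSB = 21 V / 2^11.
V_out = V_min + code × LSB = -4.4 V + 1679 × 21 V / 2048
      = -4.4 + 17.2163 = 12.8163 V.

12.82 V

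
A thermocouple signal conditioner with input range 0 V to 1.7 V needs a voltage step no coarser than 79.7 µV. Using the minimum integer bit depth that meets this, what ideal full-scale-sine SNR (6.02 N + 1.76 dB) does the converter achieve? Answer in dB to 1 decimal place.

Full-scale range = 1.7 V.
Need 2^N ≥ 1.7 V / 79.7 µV = 21330 → N_min = 15.
Ideal SNR at N = 15: 6.02·15 + 1.76 = 92.1 dB.

92.1 dB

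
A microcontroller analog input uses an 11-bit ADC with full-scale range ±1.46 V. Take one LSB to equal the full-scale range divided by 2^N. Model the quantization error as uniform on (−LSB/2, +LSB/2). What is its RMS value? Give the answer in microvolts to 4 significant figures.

Full-scale range = 1.46 V − (-1.46 V) = 2.92 V.
LSB = 2.92 V ÷ 2^11 = 2.92/2048 V = 1.42578 mV.
σ_q = LSB/√12 = 1.42578 mV/3.4641 = 411.6 µV.

411.6 µV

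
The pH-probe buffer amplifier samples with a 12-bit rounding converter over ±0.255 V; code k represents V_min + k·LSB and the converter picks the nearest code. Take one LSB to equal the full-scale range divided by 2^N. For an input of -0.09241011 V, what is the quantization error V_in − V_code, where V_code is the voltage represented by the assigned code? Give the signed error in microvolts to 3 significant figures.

Full-scale range = 0.255 V − (-0.255 V) = 0.51 V. LSB = 0.51 V / 2^12 ≈ 124.5 µV.
(-0.09241011 − (-0.255)) / LSB = 0.16258989 × 4096/0.51 = 1305.8200. Nearest integer: k = 1306.
V_code = V_min + k × range/2^12 = -0.255 + 1306 × 0.51/4096 = -0.09238769531 V.
V_in − V_code = -0.09241011 − (-0.09238769531) = −22.4 µV.

−22.4 µV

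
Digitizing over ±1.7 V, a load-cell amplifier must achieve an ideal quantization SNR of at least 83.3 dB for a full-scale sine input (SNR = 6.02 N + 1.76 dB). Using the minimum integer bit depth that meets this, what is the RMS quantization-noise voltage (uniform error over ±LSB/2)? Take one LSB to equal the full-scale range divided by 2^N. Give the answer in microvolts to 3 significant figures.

The full-scale span is 1.7 − (-1.7) = 3.4 V.
Solving 6.02 N ≥ 83.3 − 1.76: N ≥ 13.545. Round up → N = 14.
LSB = 3.4 V / 2^14 = 207.52 µV.
σ_q = LSB/√12 = 207.52 µV/3.4641 = 59.9 µV.

59.9 µV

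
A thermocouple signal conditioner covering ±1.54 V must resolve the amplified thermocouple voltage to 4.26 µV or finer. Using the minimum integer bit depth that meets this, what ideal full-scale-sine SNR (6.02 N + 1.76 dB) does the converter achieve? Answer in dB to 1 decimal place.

122.2 dB

The full-scale span is 1.54 − (-1.54) = 3.08 V.
Required number of levels: 3.08/4.26 µV = 723000; smallest N with 2^N ≥ that is 20.
Ideal SNR at N = 20: 6.02·20 + 1.76 = 122.2 dB.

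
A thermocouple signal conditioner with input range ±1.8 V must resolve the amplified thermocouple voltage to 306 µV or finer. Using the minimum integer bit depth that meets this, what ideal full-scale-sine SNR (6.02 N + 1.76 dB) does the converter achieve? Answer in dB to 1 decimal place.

Range = 1.8 − (-1.8) = 3.6 V.
Required number of levels: 3.6/306 µV = 11765; smallest N with 2^N ≥ that is 14.
Ideal SNR at N = 14: 6.02·14 + 1.76 = 86.0 dB.

86.0 dB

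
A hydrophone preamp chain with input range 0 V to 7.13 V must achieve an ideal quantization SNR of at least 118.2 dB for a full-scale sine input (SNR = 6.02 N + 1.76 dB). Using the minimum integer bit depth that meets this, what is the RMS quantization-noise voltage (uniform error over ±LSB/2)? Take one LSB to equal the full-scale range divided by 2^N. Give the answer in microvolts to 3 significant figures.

Range is 7.13 V.
N ≥ (118.2 − 1.76)/6.02 = 19.342 → N_min = 20.
Step size = 7.13/1048576 V = 6.7997 µV.
RMS noise = LSB/√12 = 1.96 µV.

1.96 µV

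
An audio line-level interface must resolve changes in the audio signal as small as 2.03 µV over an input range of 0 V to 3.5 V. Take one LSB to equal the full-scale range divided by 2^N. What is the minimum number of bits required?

21 bits

V_FS = 3.5 V.
3.5 V / 2.03 µV = 1.724e6. Since 2^20 = 1048576 and 2^21 = 2097152, N = 21.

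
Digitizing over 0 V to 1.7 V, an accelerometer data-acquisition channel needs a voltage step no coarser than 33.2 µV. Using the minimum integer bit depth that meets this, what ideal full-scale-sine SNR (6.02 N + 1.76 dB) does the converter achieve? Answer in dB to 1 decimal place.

98.1 dB

Full-scale range = 1.7 V.
Levels needed ≥ 1.7/33.2 µV = 51200. 2^16 = 65536 suffices, so N_min = 16.
6.02(16) + 1.76 = 98.08 dB.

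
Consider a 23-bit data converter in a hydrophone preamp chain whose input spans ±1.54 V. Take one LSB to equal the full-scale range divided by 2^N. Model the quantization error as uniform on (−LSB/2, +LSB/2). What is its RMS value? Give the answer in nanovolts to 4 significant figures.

Span: 1.54 V − (-1.54 V) = 3.08 V.
Step size = 3.08/8388608 V = 367.165 nV.
σ_q = LSB/√12 = 367.165 nV/3.4641 = 106.0 nV.

106.0 nV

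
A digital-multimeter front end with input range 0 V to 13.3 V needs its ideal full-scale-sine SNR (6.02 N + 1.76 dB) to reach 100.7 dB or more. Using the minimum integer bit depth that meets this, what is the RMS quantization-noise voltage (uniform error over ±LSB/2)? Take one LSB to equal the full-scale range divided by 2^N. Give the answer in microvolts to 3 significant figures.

V_FS = 13.3 V.
6.02 N + 1.76 ≥ 100.7 gives N ≥ 16.435, so the minimum integer is 17.
One LSB is 13.3 V / 131072 = 101.47 µV.
V_rms = LSB/√12 = 29.3 µV.

29.3 µV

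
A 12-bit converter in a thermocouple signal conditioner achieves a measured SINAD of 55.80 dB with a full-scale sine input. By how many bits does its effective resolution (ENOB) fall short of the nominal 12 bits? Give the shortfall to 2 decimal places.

3.02 bits

N_eff = (55.80 − 1.76)/6.02 = 8.9767 bits.
Lost resolution: 12 − 8.9767 = 3.0233 bits.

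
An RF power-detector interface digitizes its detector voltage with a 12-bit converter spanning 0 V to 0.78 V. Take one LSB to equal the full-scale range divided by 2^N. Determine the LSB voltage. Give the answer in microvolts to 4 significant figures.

Range is 0.78 V.
Number of codes = 2^12 = 4096.
LSB = 0.78 V ÷ 2^12 = 0.78/4096 V = 190.4 µV.

190.4 µV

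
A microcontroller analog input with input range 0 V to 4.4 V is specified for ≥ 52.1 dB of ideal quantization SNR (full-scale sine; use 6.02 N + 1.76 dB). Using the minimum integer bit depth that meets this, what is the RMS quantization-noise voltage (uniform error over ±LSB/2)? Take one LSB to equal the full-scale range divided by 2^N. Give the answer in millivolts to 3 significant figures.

Span = 4.4 V.
N ≥ (52.1 − 1.76)/6.02 = 8.362 → N_min = 9.
Step size = 4.4/512 V = 8.5938 mV.
RMS noise = LSB/√12 = 2.48 mV.

2.48 mV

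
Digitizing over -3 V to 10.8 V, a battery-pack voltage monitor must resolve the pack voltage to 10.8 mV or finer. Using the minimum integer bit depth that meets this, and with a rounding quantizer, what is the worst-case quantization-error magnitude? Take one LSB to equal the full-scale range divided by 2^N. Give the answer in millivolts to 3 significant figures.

Full-scale range = 10.8 V − (-3 V) = 13.8 V.
13.8 V / 10.8 mV = 1278. Since 2^10 = 1024 and 2^11 = 2048, N = 11.
LSB = 13.8 V / 2^11 = 6.7383 mV.
Max error for round-to-nearest is LSB/2 = 3.37 mV.

3.37 mV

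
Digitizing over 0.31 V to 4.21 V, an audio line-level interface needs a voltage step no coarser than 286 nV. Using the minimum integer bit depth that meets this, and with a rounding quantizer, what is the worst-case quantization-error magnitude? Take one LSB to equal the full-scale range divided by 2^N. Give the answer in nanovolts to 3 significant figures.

Range = 4.21 − (0.31) = 3.9 V.
Need 2^N ≥ 3.9 V / 286 nV = 1.364e7 → N_min = 24.
Step size = 3.9/16777216 V = 232.46 nV.
|e|_max = LSB/2 = 116 nV.

116 nV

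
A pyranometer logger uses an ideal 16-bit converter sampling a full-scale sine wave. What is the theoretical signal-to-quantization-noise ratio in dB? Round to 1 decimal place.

SNR = 6.02·16 + 1.76 = 98.08 dB.

98.1 dB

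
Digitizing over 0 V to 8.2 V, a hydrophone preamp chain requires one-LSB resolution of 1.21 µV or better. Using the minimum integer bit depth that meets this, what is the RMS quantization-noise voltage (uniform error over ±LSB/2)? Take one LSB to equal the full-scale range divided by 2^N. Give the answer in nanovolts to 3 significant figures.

282 nV

Span = 8.2 V.
Need 2^N ≥ 8.2 V / 1.21 µV = 6.777e6 → N_min = 23.
One LSB is 8.2 V / 8388608 = 0.97752 µV.
V_rms = LSB/√12 = 282 nV.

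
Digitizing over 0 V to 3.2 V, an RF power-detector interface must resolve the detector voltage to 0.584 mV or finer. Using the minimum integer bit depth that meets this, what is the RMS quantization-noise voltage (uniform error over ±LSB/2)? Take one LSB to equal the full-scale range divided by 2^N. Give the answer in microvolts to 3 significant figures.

113 µV

V_FS = 3.2 V.
3.2 V / 0.584 mV = 5479. Since 2^12 = 4096 and 2^13 = 8192, N = 13.
LSB = 3.2 V / 2^13 = 390.63 µV.
σ_q = LSB/√12 = 390.63 µV/3.4641 = 113 µV.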